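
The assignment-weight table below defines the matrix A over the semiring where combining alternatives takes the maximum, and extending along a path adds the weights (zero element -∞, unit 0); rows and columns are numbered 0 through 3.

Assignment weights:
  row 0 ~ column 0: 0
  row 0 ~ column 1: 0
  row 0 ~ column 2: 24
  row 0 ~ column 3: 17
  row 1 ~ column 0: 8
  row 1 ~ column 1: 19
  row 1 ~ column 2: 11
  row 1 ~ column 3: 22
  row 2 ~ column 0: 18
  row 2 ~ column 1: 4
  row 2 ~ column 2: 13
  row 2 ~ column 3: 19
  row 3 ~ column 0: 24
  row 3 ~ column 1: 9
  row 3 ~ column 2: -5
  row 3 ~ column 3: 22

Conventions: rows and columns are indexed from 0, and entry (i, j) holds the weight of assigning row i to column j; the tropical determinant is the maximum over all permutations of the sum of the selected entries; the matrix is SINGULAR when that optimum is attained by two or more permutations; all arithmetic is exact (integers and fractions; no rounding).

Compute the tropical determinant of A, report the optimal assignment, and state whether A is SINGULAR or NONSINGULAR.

σ = (0, 1, 2, 3): 0 + 19 + 13 + 22 = 54
σ = (0, 1, 3, 2): 0 + 19 + 19 + (-5) = 33
σ = (0, 2, 1, 3): 0 + 11 + 4 + 22 = 37
σ = (0, 2, 3, 1): 0 + 11 + 19 + 9 = 39
σ = (0, 3, 1, 2): 0 + 22 + 4 + (-5) = 21
σ = (0, 3, 2, 1): 0 + 22 + 13 + 9 = 44
σ = (1, 0, 2, 3): 0 + 8 + 13 + 22 = 43
σ = (1, 0, 3, 2): 0 + 8 + 19 + (-5) = 22
σ = (1, 2, 0, 3): 0 + 11 + 18 + 22 = 51
σ = (1, 2, 3, 0): 0 + 11 + 19 + 24 = 54
σ = (1, 3, 0, 2): 0 + 22 + 18 + (-5) = 35
σ = (1, 3, 2, 0): 0 + 22 + 13 + 24 = 59
σ = (2, 0, 1, 3): 24 + 8 + 4 + 22 = 58
σ = (2, 0, 3, 1): 24 + 8 + 19 + 9 = 60
σ = (2, 1, 0, 3): 24 + 19 + 18 + 22 = 83
σ = (2, 1, 3, 0): 24 + 19 + 19 + 24 = 86
σ = (2, 3, 0, 1): 24 + 22 + 18 + 9 = 73
σ = (2, 3, 1, 0): 24 + 22 + 4 + 24 = 74
σ = (3, 0, 1, 2): 17 + 8 + 4 + (-5) = 24
σ = (3, 0, 2, 1): 17 + 8 + 13 + 9 = 47
σ = (3, 1, 0, 2): 17 + 19 + 18 + (-5) = 49
σ = (3, 1, 2, 0): 17 + 19 + 13 + 24 = 73
σ = (3, 2, 0, 1): 17 + 11 + 18 + 9 = 55
σ = (3, 2, 1, 0): 17 + 11 + 4 + 24 = 56
Optimal value attained by: σ = (2, 1, 3, 0).
Answer: det⊕(A) = 86; verdict: NONSINGULAR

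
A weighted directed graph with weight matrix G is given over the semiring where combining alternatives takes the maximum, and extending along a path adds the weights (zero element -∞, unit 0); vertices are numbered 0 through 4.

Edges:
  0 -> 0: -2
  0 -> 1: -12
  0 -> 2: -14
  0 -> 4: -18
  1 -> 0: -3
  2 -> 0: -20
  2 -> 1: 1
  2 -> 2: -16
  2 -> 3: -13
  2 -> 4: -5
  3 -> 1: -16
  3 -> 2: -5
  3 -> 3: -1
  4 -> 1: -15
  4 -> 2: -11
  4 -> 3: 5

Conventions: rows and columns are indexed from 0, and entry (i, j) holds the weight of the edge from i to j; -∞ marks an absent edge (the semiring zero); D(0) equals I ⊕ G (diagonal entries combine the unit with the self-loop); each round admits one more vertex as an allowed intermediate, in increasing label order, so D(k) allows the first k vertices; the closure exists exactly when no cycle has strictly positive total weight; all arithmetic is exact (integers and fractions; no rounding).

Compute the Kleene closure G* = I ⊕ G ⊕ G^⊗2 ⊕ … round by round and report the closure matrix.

D(0):
  [0, -12, -14, -∞, -18]
  [-3, 0, -∞, -∞, -∞]
  [-20, 1, 0, -13, -5]
  [-∞, -16, -5, 0, -∞]
  [-∞, -15, -11, 5, 0]
D(1):
  [0, -12, -14, -∞, -18]
  [-3, 0, -17, -∞, -21]
  [-20, 1, 0, -13, -5]
  [-∞, -16, -5, 0, -∞]
  [-∞, -15, -11, 5, 0]
D(2):
  [0, -12, -14, -∞, -18]
  [-3, 0, -17, -∞, -21]
  [-2, 1, 0, -13, -5]
  [-19, -16, -5, 0, -37]
  [-18, -15, -11, 5, 0]
D(3):
  [0, -12, -14, -27, -18]
  [-3, 0, -17, -30, -21]
  [-2, 1, 0, -13, -5]
  [-7, -4, -5, 0, -10]
  [-13, -10, -11, 5, 0]
D(4):
  [0, -12, -14, -27, -18]
  [-3, 0, -17, -30, -21]
  [-2, 1, 0, -13, -5]
  [-7, -4, -5, 0, -10]
  [-2, 1, 0, 5, 0]
D(5):
  [0, -12, -14, -13, -18]
  [-3, 0, -17, -16, -21]
  [-2, 1, 0, 0, -5]
  [-7, -4, -5, 0, -10]
  [-2, 1, 0, 5, 0]
Answer: G* = [[0, -12, -14, -13, -18], [-3, 0, -17, -16, -21], [-2, 1, 0, 0, -5], [-7, -4, -5, 0, -10], [-2, 1, 0, 5, 0]]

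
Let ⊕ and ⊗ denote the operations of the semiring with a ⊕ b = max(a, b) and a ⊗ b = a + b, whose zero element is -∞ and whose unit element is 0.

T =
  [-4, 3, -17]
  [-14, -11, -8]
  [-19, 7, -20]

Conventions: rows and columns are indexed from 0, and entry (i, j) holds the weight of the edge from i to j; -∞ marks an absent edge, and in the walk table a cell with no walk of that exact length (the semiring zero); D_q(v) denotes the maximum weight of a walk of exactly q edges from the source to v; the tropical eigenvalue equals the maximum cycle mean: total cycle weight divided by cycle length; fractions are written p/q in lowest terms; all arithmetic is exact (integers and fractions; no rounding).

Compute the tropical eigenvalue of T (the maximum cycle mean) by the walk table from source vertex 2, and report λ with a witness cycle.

q=0: [-∞, -∞, 0]
q=1: [-19, 7, -20]
q=2: [-7, -4, -1]
q=3: [-11, 6, -12]
Optimal cycle mean attained by: cycle 1->2->1, total (-8) + 7, length 2.
Answer: λ = -1/2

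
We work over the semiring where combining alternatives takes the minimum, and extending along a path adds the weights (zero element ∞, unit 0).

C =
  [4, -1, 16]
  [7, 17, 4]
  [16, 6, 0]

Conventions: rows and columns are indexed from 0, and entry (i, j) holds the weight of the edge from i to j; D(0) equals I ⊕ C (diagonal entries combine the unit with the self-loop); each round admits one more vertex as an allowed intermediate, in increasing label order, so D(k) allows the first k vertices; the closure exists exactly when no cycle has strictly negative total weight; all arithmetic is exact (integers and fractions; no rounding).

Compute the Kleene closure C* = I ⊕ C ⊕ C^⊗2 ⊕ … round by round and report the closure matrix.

D(0):
  [0, -1, 16]
  [7, 0, 4]
  [16, 6, 0]
D(1):
  [0, -1, 16]
  [7, 0, 4]
  [16, 6, 0]
D(2):
  [0, -1, 3]
  [7, 0, 4]
  [13, 6, 0]
D(3):
  [0, -1, 3]
  [7, 0, 4]
  [13, 6, 0]
Answer: C* = [[0, -1, 3], [7, 0, 4], [13, 6, 0]]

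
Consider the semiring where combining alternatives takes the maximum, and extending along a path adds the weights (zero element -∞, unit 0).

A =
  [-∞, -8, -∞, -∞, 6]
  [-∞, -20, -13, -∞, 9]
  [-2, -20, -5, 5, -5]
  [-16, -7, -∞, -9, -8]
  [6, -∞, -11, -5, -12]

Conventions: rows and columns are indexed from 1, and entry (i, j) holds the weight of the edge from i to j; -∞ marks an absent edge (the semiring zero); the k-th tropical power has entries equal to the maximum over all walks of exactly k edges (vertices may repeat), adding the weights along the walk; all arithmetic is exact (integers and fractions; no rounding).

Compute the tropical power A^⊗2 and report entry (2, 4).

A^⊗2:
  [12, -28, -5, 1, 1]
  [15, -33, -2, 4, -3]
  [1, -2, -10, 0, 4]
  [-2, -16, -19, -13, 2]
  [-6, -2, -16, -6, 12]
Key observation: the optimum is the walk 2->5->4, with weight 9 + (-5) = 4.
Optimal value attained by: walk 2->5->4.
Answer: (A^⊗2)[2][4] = 4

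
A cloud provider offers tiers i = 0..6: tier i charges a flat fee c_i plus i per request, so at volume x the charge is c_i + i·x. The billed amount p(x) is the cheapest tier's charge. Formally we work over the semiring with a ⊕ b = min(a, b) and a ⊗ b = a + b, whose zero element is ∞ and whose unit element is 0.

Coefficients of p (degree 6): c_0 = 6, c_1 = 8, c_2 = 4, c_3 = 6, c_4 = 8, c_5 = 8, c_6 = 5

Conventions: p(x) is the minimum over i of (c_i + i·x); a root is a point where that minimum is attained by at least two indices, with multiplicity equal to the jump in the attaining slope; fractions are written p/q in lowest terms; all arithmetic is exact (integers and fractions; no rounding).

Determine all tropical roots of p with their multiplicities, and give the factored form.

hull edge (i=0, c=6) to (i=2, c=4): slope -1, span 2
hull edge (i=2, c=4) to (i=6, c=5): slope 1/4, span 4
Factored form: p(x) = 5 ⊗ (x ⊕ (-1/4)) ⊗ (x ⊕ (-1/4)) ⊗ (x ⊕ (-1/4)) ⊗ (x ⊕ (-1/4)) ⊗ (x ⊕ 1) ⊗ (x ⊕ 1)
Answer: roots = -1/4 (mult 4), 1 (mult 2)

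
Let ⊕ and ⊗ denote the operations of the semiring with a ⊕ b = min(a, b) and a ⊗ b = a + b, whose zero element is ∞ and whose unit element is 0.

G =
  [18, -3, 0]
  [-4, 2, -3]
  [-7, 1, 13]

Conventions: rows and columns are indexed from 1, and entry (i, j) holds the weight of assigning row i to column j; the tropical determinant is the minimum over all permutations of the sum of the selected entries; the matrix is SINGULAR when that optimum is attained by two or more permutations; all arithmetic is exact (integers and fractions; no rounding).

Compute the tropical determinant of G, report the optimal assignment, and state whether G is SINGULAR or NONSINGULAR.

σ = (1, 2, 3): 18 + 2 + 13 = 33
σ = (1, 3, 2): 18 + (-3) + 1 = 16
σ = (2, 1, 3): (-3) + (-4) + 13 = 6
σ = (2, 3, 1): (-3) + (-3) + (-7) = -13
σ = (3, 1, 2): 0 + (-4) + 1 = -3
σ = (3, 2, 1): 0 + 2 + (-7) = -5
Optimal value attained by: σ = (2, 3, 1).
Answer: det⊕(G) = -13; verdict: NONSINGULAR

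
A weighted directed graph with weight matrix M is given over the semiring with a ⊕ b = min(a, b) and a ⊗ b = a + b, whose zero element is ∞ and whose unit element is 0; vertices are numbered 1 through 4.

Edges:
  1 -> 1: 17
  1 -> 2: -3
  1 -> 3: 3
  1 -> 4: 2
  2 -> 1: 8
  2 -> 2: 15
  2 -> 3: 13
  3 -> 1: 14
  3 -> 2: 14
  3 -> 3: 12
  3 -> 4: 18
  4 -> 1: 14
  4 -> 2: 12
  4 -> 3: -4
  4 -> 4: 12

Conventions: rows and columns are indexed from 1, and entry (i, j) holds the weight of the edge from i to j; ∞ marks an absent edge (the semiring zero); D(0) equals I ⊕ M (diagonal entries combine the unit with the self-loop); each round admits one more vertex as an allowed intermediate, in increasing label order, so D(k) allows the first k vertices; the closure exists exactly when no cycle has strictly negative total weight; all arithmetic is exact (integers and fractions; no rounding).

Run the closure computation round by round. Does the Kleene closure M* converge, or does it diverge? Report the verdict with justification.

D(0):
  [0, -3, 3, 2]
  [8, 0, 13, ∞]
  [14, 14, 0, 18]
  [14, 12, -4, 0]
D(1):
  [0, -3, 3, 2]
  [8, 0, 11, 10]
  [14, 11, 0, 16]
  [14, 11, -4, 0]
D(2):
  [0, -3, 3, 2]
  [8, 0, 11, 10]
  [14, 11, 0, 16]
  [14, 11, -4, 0]
D(3):
  [0, -3, 3, 2]
  [8, 0, 11, 10]
  [14, 11, 0, 16]
  [10, 7, -4, 0]
D(4):
  [0, -3, -2, 2]
  [8, 0, 6, 10]
  [14, 11, 0, 16]
  [10, 7, -4, 0]
Key observation: every diagonal entry stays at the unit through all rounds, so no improving cycle exists.
Answer: CONVERGES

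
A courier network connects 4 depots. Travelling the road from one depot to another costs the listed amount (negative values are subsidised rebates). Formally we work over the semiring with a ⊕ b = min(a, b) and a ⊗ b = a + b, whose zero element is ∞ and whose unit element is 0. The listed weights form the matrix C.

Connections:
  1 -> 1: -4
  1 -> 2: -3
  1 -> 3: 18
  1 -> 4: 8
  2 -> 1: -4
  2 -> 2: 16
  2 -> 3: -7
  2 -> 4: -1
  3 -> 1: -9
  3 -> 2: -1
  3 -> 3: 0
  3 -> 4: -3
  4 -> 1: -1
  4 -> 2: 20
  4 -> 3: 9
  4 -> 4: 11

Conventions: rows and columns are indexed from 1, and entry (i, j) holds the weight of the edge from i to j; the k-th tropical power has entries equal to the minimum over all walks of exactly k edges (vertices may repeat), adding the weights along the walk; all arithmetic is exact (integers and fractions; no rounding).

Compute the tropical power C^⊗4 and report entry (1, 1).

C^⊗2:
  [-8, -7, -10, -4]
  [-16, -8, -7, -10]
  [-13, -12, -8, -3]
  [-5, -4, 9, 6]
C^⊗3:
  [-19, -11, -14, -13]
  [-20, -19, -15, -10]
  [-17, -16, -19, -13]
  [-9, -8, -11, -5]
C^⊗4:
  [-23, -22, -18, -17]
  [-24, -23, -26, -20]
  [-28, -20, -23, -22]
  [-20, -12, -15, -14]
Key observation: the optimum is the walk 1->1->2->3->1, with weight (-4) + (-3) + (-7) + (-9) = -23.
Optimal value attained by: walk 1->1->2->3->1.
Answer: (C^⊗4)[1][1] = -23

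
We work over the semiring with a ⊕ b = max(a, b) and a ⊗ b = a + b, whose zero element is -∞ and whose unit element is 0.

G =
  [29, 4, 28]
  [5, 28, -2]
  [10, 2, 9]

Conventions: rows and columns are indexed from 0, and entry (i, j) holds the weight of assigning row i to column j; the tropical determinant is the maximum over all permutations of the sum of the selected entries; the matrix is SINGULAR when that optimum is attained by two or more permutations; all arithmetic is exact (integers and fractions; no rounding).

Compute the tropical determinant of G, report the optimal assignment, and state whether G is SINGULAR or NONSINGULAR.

σ = (0, 1, 2): 29 + 28 + 9 = 66
σ = (0, 2, 1): 29 + (-2) + 2 = 29
σ = (1, 0, 2): 4 + 5 + 9 = 18
σ = (1, 2, 0): 4 + (-2) + 10 = 12
σ = (2, 0, 1): 28 + 5 + 2 = 35
σ = (2, 1, 0): 28 + 28 + 10 = 66
Optimal value attained by: σ = (0, 1, 2).
Answer: det⊕(G) = 66; verdict: SINGULAR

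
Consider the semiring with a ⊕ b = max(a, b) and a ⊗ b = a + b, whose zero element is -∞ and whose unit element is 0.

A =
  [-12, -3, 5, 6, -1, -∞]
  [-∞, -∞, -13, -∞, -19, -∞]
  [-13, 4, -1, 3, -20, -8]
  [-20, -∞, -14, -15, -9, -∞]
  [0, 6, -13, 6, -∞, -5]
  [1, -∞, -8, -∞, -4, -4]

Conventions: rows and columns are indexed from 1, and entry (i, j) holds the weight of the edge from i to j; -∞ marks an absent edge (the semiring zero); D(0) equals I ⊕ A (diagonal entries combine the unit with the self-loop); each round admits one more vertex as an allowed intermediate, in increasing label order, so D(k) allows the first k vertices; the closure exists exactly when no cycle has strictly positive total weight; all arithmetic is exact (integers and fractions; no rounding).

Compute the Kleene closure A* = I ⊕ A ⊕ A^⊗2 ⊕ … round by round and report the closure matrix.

D(0):
  [0, -3, 5, 6, -1, -∞]
  [-∞, 0, -13, -∞, -19, -∞]
  [-13, 4, 0, 3, -20, -8]
  [-20, -∞, -14, 0, -9, -∞]
  [0, 6, -13, 6, 0, -5]
  [1, -∞, -8, -∞, -4, 0]
D(1):
  [0, -3, 5, 6, -1, -∞]
  [-∞, 0, -13, -∞, -19, -∞]
  [-13, 4, 0, 3, -14, -8]
  [-20, -23, -14, 0, -9, -∞]
  [0, 6, 5, 6, 0, -5]
  [1, -2, 6, 7, 0, 0]
D(2):
  [0, -3, 5, 6, -1, -∞]
  [-∞, 0, -13, -∞, -19, -∞]
  [-13, 4, 0, 3, -14, -8]
  [-20, -23, -14, 0, -9, -∞]
  [0, 6, 5, 6, 0, -5]
  [1, -2, 6, 7, 0, 0]
D(3):
  [0, 9, 5, 8, -1, -3]
  [-26, 0, -13, -10, -19, -21]
  [-13, 4, 0, 3, -14, -8]
  [-20, -10, -14, 0, -9, -22]
  [0, 9, 5, 8, 0, -3]
  [1, 10, 6, 9, 0, 0]
D(4):
  [0, 9, 5, 8, -1, -3]
  [-26, 0, -13, -10, -19, -21]
  [-13, 4, 0, 3, -6, -8]
  [-20, -10, -14, 0, -9, -22]
  [0, 9, 5, 8, 0, -3]
  [1, 10, 6, 9, 0, 0]
D(5):
  [0, 9, 5, 8, -1, -3]
  [-19, 0, -13, -10, -19, -21]
  [-6, 4, 0, 3, -6, -8]
  [-9, 0, -4, 0, -9, -12]
  [0, 9, 5, 8, 0, -3]
  [1, 10, 6, 9, 0, 0]
D(6):
  [0, 9, 5, 8, -1, -3]
  [-19, 0, -13, -10, -19, -21]
  [-6, 4, 0, 3, -6, -8]
  [-9, 0, -4, 0, -9, -12]
  [0, 9, 5, 8, 0, -3]
  [1, 10, 6, 9, 0, 0]
Answer: A* = [[0, 9, 5, 8, -1, -3], [-19, 0, -13, -10, -19, -21], [-6, 4, 0, 3, -6, -8], [-9, 0, -4, 0, -9, -12], [0, 9, 5, 8, 0, -3], [1, 10, 6, 9, 0, 0]]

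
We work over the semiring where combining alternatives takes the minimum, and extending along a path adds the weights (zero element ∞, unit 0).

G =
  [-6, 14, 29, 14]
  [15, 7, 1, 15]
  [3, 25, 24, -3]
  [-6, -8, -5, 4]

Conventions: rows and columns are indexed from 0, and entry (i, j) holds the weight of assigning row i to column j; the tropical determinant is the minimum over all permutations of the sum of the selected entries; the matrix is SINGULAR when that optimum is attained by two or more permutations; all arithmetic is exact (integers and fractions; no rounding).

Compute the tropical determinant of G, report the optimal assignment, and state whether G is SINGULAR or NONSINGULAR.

σ = (0, 1, 2, 3): (-6) + 7 + 24 + 4 = 29
σ = (0, 1, 3, 2): (-6) + 7 + (-3) + (-5) = -7
σ = (0, 2, 1, 3): (-6) + 1 + 25 + 4 = 24
σ = (0, 2, 3, 1): (-6) + 1 + (-3) + (-8) = -16
σ = (0, 3, 1, 2): (-6) + 15 + 25 + (-5) = 29
σ = (0, 3, 2, 1): (-6) + 15 + 24 + (-8) = 25
σ = (1, 0, 2, 3): 14 + 15 + 24 + 4 = 57
σ = (1, 0, 3, 2): 14 + 15 + (-3) + (-5) = 21
σ = (1, 2, 0, 3): 14 + 1 + 3 + 4 = 22
σ = (1, 2, 3, 0): 14 + 1 + (-3) + (-6) = 6
σ = (1, 3, 0, 2): 14 + 15 + 3 + (-5) = 27
σ = (1, 3, 2, 0): 14 + 15 + 24 + (-6) = 47
σ = (2, 0, 1, 3): 29 + 15 + 25 + 4 = 73
σ = (2, 0, 3, 1): 29 + 15 + (-3) + (-8) = 33
σ = (2, 1, 0, 3): 29 + 7 + 3 + 4 = 43
σ = (2, 1, 3, 0): 29 + 7 + (-3) + (-6) = 27
σ = (2, 3, 0, 1): 29 + 15 + 3 + (-8) = 39
σ = (2, 3, 1, 0): 29 + 15 + 25 + (-6) = 63
σ = (3, 0, 1, 2): 14 + 15 + 25 + (-5) = 49
σ = (3, 0, 2, 1): 14 + 15 + 24 + (-8) = 45
σ = (3, 1, 0, 2): 14 + 7 + 3 + (-5) = 19
σ = (3, 1, 2, 0): 14 + 7 + 24 + (-6) = 39
σ = (3, 2, 0, 1): 14 + 1 + 3 + (-8) = 10
σ = (3, 2, 1, 0): 14 + 1 + 25 + (-6) = 34
Optimal value attained by: σ = (0, 2, 3, 1).
Answer: det⊕(G) = -16; verdict: NONSINGULAR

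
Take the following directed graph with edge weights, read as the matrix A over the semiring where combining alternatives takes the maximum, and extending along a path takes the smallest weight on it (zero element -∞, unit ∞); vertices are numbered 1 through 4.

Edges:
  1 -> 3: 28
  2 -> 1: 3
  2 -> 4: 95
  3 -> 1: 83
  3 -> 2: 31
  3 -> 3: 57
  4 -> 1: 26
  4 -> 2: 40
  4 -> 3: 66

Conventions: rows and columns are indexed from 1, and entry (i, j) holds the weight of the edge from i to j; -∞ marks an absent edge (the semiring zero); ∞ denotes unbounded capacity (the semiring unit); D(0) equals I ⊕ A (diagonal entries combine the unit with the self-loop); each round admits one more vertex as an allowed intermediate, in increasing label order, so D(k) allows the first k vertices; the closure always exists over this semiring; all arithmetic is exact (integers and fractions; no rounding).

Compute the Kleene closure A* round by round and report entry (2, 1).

D(0):
  [∞, -∞, 28, -∞]
  [3, ∞, -∞, 95]
  [83, 31, ∞, -∞]
  [26, 40, 66, ∞]
D(1):
  [∞, -∞, 28, -∞]
  [3, ∞, 3, 95]
  [83, 31, ∞, -∞]
  [26, 40, 66, ∞]
D(2):
  [∞, -∞, 28, -∞]
  [3, ∞, 3, 95]
  [83, 31, ∞, 31]
  [26, 40, 66, ∞]
D(3):
  [∞, 28, 28, 28]
  [3, ∞, 3, 95]
  [83, 31, ∞, 31]
  [66, 40, 66, ∞]
D(4):
  [∞, 28, 28, 28]
  [66, ∞, 66, 95]
  [83, 31, ∞, 31]
  [66, 40, 66, ∞]
Answer: A*[2][1] = 66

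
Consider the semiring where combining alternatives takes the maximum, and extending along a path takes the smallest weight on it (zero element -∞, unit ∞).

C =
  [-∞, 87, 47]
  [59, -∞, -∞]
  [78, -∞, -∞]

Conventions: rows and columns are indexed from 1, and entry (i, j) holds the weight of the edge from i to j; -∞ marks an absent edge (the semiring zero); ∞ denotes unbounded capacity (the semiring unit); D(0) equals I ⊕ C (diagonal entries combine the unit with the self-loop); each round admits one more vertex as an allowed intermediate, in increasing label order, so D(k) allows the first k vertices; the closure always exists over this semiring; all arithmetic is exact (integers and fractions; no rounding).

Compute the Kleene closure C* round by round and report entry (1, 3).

D(0):
  [∞, 87, 47]
  [59, ∞, -∞]
  [78, -∞, ∞]
D(1):
  [∞, 87, 47]
  [59, ∞, 47]
  [78, 78, ∞]
D(2):
  [∞, 87, 47]
  [59, ∞, 47]
  [78, 78, ∞]
D(3):
  [∞, 87, 47]
  [59, ∞, 47]
  [78, 78, ∞]
Answer: C*[1][3] = 47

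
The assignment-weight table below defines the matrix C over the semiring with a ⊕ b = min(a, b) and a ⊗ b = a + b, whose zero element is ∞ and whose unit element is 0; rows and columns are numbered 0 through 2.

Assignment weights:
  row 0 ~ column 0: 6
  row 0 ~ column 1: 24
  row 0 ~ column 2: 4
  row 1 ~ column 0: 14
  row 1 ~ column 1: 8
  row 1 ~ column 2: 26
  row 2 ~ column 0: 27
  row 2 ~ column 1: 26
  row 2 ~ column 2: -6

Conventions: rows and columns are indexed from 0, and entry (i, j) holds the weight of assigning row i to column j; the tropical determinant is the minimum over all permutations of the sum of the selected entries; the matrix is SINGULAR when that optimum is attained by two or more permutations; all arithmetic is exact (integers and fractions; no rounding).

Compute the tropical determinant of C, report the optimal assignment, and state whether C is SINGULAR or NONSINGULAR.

σ = (0, 1, 2): 6 + 8 + (-6) = 8
σ = (0, 2, 1): 6 + 26 + 26 = 58
σ = (1, 0, 2): 24 + 14 + (-6) = 32
σ = (1, 2, 0): 24 + 26 + 27 = 77
σ = (2, 0, 1): 4 + 14 + 26 = 44
σ = (2, 1, 0): 4 + 8 + 27 = 39
Optimal value attained by: σ = (0, 1, 2).
Answer: det⊕(C) = 8; verdict: NONSINGULAR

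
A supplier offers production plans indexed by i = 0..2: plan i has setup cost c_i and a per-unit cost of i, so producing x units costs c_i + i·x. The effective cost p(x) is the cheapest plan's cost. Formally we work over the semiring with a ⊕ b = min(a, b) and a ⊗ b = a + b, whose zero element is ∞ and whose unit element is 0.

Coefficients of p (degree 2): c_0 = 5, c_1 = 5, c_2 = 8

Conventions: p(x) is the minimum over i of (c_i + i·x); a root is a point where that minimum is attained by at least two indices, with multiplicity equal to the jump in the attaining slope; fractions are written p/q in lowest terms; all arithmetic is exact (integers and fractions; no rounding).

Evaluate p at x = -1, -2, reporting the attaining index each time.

p(-1) = min(5+0·(-1)=5, 5+1·(-1)=4, 8+2·(-1)=6) = 4 (attained by i=1)
p(-2) = min(5+0·(-2)=5, 5+1·(-2)=3, 8+2·(-2)=4) = 3 (attained by i=1)
Answer: p(-1) = 4; p(-2) = 3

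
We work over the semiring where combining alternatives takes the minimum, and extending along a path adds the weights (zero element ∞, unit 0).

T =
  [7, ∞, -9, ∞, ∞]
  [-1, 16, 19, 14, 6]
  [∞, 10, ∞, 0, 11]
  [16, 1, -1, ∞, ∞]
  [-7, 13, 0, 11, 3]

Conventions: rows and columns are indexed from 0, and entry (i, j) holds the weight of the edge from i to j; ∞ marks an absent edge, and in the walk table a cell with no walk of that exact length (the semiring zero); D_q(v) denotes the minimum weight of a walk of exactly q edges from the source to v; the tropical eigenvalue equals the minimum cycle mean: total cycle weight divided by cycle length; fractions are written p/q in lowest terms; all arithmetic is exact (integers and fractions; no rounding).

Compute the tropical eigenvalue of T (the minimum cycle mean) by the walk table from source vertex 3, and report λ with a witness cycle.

q=0: [∞, ∞, ∞, 0, ∞]
q=1: [16, 1, -1, ∞, ∞]
q=2: [0, 9, 7, -1, 7]
q=3: [0, 0, -9, 7, 10]
q=4: [-1, 1, -9, -9, 2]
q=5: [-5, -8, -10, -9, 2]
Optimal cycle mean attained by: cycle 0->2->3->1->0, total (-9) + 0 + 1 + (-1), length 4.
Answer: λ = -9/4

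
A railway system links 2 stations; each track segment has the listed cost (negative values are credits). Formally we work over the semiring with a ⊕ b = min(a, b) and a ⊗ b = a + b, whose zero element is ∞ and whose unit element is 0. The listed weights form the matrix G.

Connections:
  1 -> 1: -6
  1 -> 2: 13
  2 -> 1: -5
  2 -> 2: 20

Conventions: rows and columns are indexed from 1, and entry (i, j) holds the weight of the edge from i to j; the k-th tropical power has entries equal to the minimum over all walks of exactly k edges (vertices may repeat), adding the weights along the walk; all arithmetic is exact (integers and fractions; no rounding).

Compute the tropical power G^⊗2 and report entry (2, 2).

G^⊗2:
  [-12, 7]
  [-11, 8]
Key observation: the optimum is the walk 2->1->2, with weight (-5) + 13 = 8.
Optimal value attained by: walk 2->1->2.
Answer: (G^⊗2)[2][2] = 8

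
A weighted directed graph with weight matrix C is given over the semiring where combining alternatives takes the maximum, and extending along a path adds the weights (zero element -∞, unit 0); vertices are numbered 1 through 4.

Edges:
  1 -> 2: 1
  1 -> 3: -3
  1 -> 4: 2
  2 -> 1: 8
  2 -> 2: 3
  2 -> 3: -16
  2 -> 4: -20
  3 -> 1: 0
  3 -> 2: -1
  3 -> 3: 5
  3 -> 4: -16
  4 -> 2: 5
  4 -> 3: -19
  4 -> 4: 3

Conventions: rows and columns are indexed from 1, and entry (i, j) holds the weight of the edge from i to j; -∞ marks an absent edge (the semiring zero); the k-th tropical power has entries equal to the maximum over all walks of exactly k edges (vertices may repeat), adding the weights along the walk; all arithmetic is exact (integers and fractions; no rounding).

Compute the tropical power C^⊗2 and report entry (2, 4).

C^⊗2:
  [9, 7, 2, 5]
  [11, 9, 5, 10]
  [7, 4, 10, 2]
  [13, 8, -11, 6]
Key observation: the optimum is the walk 2->1->4, with weight 8 + 2 = 10.
Optimal value attained by: walk 2->1->4.
Answer: (C^⊗2)[2][4] = 10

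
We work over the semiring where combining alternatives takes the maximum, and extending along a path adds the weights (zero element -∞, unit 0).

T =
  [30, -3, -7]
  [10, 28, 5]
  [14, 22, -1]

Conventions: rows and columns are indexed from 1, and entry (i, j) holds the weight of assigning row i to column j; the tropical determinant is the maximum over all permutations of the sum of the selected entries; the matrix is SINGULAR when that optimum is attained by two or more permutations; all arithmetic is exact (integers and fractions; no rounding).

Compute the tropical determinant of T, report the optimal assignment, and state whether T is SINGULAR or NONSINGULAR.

σ = (1, 2, 3): 30 + 28 + (-1) = 57
σ = (1, 3, 2): 30 + 5 + 22 = 57
σ = (2, 1, 3): (-3) + 10 + (-1) = 6
σ = (2, 3, 1): (-3) + 5 + 14 = 16
σ = (3, 1, 2): (-7) + 10 + 22 = 25
σ = (3, 2, 1): (-7) + 28 + 14 = 35
Optimal value attained by: σ = (1, 2, 3).
Answer: det⊕(T) = 57; verdict: SINGULAR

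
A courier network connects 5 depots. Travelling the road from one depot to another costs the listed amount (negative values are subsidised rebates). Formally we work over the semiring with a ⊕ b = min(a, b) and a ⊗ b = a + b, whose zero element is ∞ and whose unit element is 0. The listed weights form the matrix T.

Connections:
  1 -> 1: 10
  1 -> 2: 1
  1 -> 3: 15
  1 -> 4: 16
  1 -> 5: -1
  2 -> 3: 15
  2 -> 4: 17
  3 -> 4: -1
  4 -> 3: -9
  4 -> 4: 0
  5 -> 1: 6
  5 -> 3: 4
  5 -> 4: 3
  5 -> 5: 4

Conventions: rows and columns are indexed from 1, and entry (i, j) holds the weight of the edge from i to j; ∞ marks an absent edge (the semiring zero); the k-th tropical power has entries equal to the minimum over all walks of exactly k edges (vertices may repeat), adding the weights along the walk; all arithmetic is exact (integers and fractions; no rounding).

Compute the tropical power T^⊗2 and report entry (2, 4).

T^⊗2:
  [5, 11, 3, 2, 3]
  [∞, ∞, 8, 14, ∞]
  [∞, ∞, -10, -1, ∞]
  [∞, ∞, -9, -10, ∞]
  [10, 7, -6, 3, 5]
Key observation: the optimum is the walk 2->3->4, with weight 15 + (-1) = 14.
Optimal value attained by: walk 2->3->4.
Answer: (T^⊗2)[2][4] = 14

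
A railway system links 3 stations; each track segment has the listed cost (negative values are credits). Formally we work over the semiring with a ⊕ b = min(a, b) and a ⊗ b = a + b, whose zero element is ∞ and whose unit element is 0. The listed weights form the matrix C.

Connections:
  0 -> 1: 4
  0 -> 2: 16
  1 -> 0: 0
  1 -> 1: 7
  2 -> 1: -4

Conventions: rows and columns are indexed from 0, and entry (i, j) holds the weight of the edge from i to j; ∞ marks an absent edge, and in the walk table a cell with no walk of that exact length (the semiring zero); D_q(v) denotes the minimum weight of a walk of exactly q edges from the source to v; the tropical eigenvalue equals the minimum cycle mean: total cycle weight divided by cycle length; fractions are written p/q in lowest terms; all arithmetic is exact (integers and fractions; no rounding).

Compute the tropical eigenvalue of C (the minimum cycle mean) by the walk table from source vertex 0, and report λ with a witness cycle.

q=0: [0, ∞, ∞]
q=1: [∞, 4, 16]
q=2: [4, 11, ∞]
q=3: [11, 8, 20]
Optimal cycle mean attained by: cycle 0->1->0, total 4 + 0, length 2.
Answer: λ = 2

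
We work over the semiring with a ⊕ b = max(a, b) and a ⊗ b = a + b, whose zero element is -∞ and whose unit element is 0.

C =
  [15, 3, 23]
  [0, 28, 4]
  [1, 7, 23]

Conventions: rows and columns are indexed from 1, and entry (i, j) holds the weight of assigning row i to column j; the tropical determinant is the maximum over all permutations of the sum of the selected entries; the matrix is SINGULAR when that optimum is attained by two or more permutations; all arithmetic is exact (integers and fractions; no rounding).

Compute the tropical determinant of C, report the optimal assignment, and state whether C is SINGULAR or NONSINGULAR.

σ = (1, 2, 3): 15 + 28 + 23 = 66
σ = (1, 3, 2): 15 + 4 + 7 = 26
σ = (2, 1, 3): 3 + 0 + 23 = 26
σ = (2, 3, 1): 3 + 4 + 1 = 8
σ = (3, 1, 2): 23 + 0 + 7 = 30
σ = (3, 2, 1): 23 + 28 + 1 = 52
Optimal value attained by: σ = (1, 2, 3).
Answer: det⊕(C) = 66; verdict: NONSINGULAR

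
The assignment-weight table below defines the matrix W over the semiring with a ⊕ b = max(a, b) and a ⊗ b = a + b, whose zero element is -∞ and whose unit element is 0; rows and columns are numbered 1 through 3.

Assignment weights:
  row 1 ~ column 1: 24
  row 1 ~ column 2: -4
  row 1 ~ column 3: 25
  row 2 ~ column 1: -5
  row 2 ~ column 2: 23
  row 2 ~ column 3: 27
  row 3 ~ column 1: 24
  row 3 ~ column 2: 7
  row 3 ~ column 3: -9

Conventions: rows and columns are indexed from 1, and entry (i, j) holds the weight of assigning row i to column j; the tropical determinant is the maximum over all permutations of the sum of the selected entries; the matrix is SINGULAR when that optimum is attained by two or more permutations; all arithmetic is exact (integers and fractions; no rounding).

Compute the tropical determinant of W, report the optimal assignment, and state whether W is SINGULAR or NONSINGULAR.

σ = (1, 2, 3): 24 + 23 + (-9) = 38
σ = (1, 3, 2): 24 + 27 + 7 = 58
σ = (2, 1, 3): (-4) + (-5) + (-9) = -18
σ = (2, 3, 1): (-4) + 27 + 24 = 47
σ = (3, 1, 2): 25 + (-5) + 7 = 27
σ = (3, 2, 1): 25 + 23 + 24 = 72
Optimal value attained by: σ = (3, 2, 1).
Answer: det⊕(W) = 72; verdict: NONSINGULAR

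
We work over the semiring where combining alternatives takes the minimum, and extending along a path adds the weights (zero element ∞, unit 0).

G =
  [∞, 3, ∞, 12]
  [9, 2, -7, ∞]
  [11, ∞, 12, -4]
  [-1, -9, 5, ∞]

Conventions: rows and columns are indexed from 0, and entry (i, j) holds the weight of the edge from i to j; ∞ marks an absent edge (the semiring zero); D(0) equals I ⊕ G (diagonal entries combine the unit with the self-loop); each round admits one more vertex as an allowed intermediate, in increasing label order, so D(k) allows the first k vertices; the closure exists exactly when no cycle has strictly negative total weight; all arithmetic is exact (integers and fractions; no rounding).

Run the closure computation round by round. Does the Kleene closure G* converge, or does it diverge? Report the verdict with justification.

D(0):
  [0, 3, ∞, 12]
  [9, 0, -7, ∞]
  [11, ∞, 0, -4]
  [-1, -9, 5, 0]
D(1):
  [0, 3, ∞, 12]
  [9, 0, -7, 21]
  [11, 14, 0, -4]
  [-1, -9, 5, 0]
D(2):
  [0, 3, -4, 12]
  [9, 0, -7, 21]
  [11, 14, 0, -4]
  [-1, -9, -16, 0]
Detection: at round 3, diagonal entry (3, 3) turns strictly negative.
Key observation: the cycle 3->0->1->2->3 has total weight (-1) + 3 + (-7) + (-4), which is strictly negative.
Answer: DIVERGES — negative cycle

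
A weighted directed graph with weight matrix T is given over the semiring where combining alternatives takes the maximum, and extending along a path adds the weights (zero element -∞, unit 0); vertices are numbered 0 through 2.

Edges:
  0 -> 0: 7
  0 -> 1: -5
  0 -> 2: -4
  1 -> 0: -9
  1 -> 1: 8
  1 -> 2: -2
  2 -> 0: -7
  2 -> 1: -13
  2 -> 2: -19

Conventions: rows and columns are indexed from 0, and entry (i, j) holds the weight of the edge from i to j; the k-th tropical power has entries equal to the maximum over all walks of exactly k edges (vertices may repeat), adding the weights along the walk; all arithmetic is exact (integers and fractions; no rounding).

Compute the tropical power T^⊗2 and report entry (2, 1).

T^⊗2:
  [14, 3, 3]
  [-1, 16, 6]
  [0, -5, -11]
Key observation: the optimum is the walk 2->1->1, with weight (-13) + 8 = -5.
Optimal value attained by: walk 2->1->1.
Answer: (T^⊗2)[2][1] = -5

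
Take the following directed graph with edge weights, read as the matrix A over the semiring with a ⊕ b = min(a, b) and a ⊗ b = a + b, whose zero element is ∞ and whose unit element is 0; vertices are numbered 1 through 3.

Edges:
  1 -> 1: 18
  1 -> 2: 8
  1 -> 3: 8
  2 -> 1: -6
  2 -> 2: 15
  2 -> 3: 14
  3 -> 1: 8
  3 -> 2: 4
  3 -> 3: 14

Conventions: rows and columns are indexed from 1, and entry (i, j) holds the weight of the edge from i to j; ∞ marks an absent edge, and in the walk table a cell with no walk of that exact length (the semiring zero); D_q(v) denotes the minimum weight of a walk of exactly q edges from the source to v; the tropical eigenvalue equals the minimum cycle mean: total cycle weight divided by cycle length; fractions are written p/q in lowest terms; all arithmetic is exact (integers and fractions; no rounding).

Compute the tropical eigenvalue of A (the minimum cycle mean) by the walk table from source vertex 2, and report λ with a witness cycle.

q=0: [∞, 0, ∞]
q=1: [-6, 15, 14]
q=2: [9, 2, 2]
q=3: [-4, 6, 16]
Optimal cycle mean attained by: cycle 1->2->1, total 8 + (-6), length 2.
Answer: λ = 1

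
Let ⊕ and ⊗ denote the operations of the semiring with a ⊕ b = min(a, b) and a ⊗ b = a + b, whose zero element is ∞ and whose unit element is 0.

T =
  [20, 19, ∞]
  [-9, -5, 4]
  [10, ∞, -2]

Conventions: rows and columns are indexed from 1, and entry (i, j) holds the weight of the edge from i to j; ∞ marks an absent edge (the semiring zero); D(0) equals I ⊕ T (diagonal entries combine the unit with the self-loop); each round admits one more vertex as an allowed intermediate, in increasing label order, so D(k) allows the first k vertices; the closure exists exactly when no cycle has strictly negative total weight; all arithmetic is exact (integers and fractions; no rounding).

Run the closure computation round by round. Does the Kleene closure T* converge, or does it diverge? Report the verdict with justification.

Detection: at round 0, diagonal entry (2, 2) turns strictly negative.
Key observation: the cycle 2->2 has total weight (-5), which is strictly negative.
Answer: DIVERGES — negative cycle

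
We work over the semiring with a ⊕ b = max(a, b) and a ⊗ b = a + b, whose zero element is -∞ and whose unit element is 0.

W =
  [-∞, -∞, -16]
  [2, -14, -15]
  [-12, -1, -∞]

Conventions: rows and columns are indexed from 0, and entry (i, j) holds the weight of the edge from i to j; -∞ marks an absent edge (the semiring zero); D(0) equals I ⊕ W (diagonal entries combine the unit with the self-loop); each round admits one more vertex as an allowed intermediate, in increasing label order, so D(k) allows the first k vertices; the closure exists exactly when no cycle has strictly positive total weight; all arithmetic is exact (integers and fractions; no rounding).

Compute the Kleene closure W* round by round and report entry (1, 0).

D(0):
  [0, -∞, -16]
  [2, 0, -15]
  [-12, -1, 0]
D(1):
  [0, -∞, -16]
  [2, 0, -14]
  [-12, -1, 0]
D(2):
  [0, -∞, -16]
  [2, 0, -14]
  [1, -1, 0]
D(3):
  [0, -17, -16]
  [2, 0, -14]
  [1, -1, 0]
Answer: W*[1][0] = 2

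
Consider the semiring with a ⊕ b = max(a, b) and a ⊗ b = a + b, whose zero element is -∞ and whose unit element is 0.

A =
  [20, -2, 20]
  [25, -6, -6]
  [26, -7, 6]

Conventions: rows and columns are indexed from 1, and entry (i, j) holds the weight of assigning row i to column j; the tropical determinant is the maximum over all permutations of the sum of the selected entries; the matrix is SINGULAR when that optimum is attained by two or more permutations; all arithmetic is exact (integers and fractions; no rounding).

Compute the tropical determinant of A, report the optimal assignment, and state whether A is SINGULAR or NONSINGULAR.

σ = (1, 2, 3): 20 + (-6) + 6 = 20
σ = (1, 3, 2): 20 + (-6) + (-7) = 7
σ = (2, 1, 3): (-2) + 25 + 6 = 29
σ = (2, 3, 1): (-2) + (-6) + 26 = 18
σ = (3, 1, 2): 20 + 25 + (-7) = 38
σ = (3, 2, 1): 20 + (-6) + 26 = 40
Optimal value attained by: σ = (3, 2, 1).
Answer: det⊕(A) = 40; verdict: NONSINGULAR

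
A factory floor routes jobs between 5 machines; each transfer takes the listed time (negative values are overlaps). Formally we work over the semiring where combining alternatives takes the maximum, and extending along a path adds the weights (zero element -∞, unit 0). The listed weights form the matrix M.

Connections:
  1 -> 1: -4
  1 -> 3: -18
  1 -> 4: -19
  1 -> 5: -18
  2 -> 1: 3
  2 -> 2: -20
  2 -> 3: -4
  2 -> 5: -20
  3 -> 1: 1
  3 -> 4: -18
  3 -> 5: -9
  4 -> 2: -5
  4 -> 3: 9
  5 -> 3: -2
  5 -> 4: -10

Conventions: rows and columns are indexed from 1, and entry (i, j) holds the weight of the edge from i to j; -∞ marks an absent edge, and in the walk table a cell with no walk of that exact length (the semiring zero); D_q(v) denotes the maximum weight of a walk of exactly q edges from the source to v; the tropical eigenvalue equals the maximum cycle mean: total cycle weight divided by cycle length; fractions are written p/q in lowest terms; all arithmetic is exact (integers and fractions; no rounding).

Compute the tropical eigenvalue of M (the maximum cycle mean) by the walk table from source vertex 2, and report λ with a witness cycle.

q=0: [-∞, 0, -∞, -∞, -∞]
q=1: [3, -20, -4, -∞, -20]
q=2: [-1, -40, -15, -16, -13]
q=3: [-5, -21, -7, -20, -19]
q=4: [-6, -25, -11, -24, -16]
q=5: [-10, -29, -15, -25, -20]
Optimal cycle mean attained by: cycle 1->4->3->1, total (-19) + 9 + 1, length 3.
Answer: λ = -3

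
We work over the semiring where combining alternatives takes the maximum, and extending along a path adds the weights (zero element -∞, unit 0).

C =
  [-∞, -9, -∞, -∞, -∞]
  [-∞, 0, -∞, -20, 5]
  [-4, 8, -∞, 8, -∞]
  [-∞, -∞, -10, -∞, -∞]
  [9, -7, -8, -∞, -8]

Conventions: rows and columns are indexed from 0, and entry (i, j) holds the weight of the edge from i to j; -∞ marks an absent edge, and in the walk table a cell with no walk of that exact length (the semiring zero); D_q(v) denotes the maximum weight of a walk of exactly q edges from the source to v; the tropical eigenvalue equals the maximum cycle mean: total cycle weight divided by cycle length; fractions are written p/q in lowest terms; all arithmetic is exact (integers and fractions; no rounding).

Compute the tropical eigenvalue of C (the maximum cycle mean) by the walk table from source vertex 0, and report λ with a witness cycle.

q=0: [0, -∞, -∞, -∞, -∞]
q=1: [-∞, -9, -∞, -∞, -∞]
q=2: [-∞, -9, -∞, -29, -4]
q=3: [5, -9, -12, -29, -4]
q=4: [5, -4, -12, -4, -4]
q=5: [5, -4, -12, -4, 1]
Optimal cycle mean attained by: cycle 0->1->4->0, total (-9) + 5 + 9, length 3.
Answer: λ = 5/3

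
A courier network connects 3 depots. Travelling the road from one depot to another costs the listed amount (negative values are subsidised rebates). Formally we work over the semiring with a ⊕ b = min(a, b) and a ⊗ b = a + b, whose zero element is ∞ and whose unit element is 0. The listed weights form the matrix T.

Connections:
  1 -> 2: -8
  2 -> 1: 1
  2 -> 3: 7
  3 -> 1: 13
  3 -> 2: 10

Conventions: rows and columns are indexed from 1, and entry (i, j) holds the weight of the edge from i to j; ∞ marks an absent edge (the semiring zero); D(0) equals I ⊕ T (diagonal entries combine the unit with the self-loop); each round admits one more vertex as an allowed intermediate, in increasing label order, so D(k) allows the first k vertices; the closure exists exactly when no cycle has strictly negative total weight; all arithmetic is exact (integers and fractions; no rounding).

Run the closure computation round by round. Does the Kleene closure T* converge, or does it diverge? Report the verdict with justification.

D(0):
  [0, -8, ∞]
  [1, 0, 7]
  [13, 10, 0]
Detection: at round 1, diagonal entry (2, 2) turns strictly negative.
Key observation: the cycle 2->1->2 has total weight 1 + (-8), which is strictly negative.
Answer: DIVERGES — negative cycle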